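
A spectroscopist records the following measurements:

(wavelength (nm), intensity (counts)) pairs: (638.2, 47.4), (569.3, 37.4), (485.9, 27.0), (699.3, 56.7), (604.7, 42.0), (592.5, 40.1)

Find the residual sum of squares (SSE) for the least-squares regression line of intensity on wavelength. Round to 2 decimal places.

2.82

n = 6, Σx = 3589.9, Σy = 250.6, Σxy = 153468.76, Σx² = 2173239.37, Σy² = 10961.42
Sxx = Σx² − (Σx)²/n = 2173239.37 − 2147897.001667 = 25342.368333
Sxy = Σxy − (Σx)(Σy)/n = 153468.76 − 149938.156667 = 3530.603333
Syy = Σy² − (Σy)²/n = 10961.42 − 10466.726667 = 494.693333
b = Sxy/Sxx = 3530.603333/25342.368333 = 0.139316
SSE = Syy − b·Sxy = 494.693333 − 0.139316·3530.603333 = 2.822971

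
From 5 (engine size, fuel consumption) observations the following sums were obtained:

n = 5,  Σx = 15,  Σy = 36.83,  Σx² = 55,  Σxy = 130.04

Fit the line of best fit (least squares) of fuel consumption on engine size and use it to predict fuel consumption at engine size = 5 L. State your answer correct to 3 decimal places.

11.276

Sxx = Σx² − (Σx)²/n = 55 − 45 = 10
Sxy = Σxy − (Σx)(Σy)/n = 130.04 − 110.49 = 19.55
b = Sxy/Sxx = 19.55/10 = 1.955
a = ȳ − b·x̄ = 7.366 − 1.955·3 = 1.501
ŷ(5) = a + b·5 = 1.501 + 1.955·5 = 11.276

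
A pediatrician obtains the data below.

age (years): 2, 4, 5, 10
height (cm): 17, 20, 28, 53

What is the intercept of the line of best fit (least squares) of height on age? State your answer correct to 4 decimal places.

n = 4, Σx = 21, Σy = 118, Σxy = 784, Σx² = 145
Sxx = Σx² − (Σx)²/n = 145 − 110.25 = 34.75
Sxy = Σxy − (Σx)(Σy)/n = 784 − 619.5 = 164.5
b = Sxy/Sxx = 164.5/34.75 = 4.733813
a = ȳ − b·x̄ = 29.5 − 4.733813·5.25 = 4.647482

4.6475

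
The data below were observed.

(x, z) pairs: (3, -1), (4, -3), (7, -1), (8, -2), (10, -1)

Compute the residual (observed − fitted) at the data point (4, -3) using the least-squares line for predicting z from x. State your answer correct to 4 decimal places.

-1.1687

n = 5, Σx = 32, Σy = -8, Σxy = -48, Σx² = 238
Sxx = Σx² − (Σx)²/n = 238 − 204.8 = 33.2
Sxy = Σxy − (Σx)(Σy)/n = -48 − (-51.2) = 3.2
b = Sxy/Sxx = 3.2/33.2 = 0.096386
a = ȳ − b·x̄ = -1.6 − 0.096386·6.4 = -2.216867
ŷ(4) = -2.216867 + 0.096386·4 = -1.831325
residual = y − ŷ = -3 − (-1.831325) = -1.168675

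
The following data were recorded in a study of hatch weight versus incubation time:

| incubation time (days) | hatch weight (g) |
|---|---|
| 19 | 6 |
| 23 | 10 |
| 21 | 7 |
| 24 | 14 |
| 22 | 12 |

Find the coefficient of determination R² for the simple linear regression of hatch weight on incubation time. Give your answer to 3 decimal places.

0.784

n = 5, Σx = 109, Σy = 49, Σxy = 1091, Σx² = 2391, Σy² = 525
Sxx = Σx² − (Σx)²/n = 2391 − 2376.2 = 14.8
Sxy = Σxy − (Σx)(Σy)/n = 1091 − 1068.2 = 22.8
Syy = Σy² − (Σy)²/n = 525 − 480.2 = 44.8
R² = Sxy²/(Sxx·Syy) = (22.8)²/(14.8·44.8) = 0.784025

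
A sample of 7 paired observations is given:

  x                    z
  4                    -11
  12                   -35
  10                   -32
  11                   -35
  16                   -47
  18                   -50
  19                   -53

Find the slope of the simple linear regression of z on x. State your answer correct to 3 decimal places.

-2.709

n = 7, Σx = 90, Σy = -263, Σxy = -3828, Σx² = 1322
Sxx = Σx² − (Σx)²/n = 1322 − 1157.142857 = 164.857143
Sxy = Σxy − (Σx)(Σy)/n = -3828 − (-3381.428571) = -446.571429
b = Sxy/Sxx = -446.571429/164.857143 = -2.708839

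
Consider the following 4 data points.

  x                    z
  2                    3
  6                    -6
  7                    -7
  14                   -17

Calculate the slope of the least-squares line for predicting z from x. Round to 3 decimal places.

n = 4, Σx = 29, Σy = -27, Σxy = -317, Σx² = 285
Sxx = Σx² − (Σx)²/n = 285 − 210.25 = 74.75
Sxy = Σxy − (Σx)(Σy)/n = -317 − (-195.75) = -121.25
b = Sxy/Sxx = -121.25/74.75 = -1.622074

-1.622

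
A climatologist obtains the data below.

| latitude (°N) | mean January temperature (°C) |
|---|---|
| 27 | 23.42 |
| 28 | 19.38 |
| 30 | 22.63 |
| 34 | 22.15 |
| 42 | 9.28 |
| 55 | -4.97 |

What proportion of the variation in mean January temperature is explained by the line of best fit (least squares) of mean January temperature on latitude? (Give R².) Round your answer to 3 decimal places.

0.932

n = 6, Σx = 216, Σy = 91.89, Σxy = 2723.39, Σx² = 8358, Σy² = 2037.6395
Sxx = Σx² − (Σx)²/n = 8358 − 7776 = 582
Sxy = Σxy − (Σx)(Σy)/n = 2723.39 − 3308.04 = -584.65
Syy = Σy² − (Σy)²/n = 2037.6395 − 1407.29535 = 630.34415
R² = Sxy²/(Sxx·Syy) = (-584.65)²/(582·630.34415) = 0.931732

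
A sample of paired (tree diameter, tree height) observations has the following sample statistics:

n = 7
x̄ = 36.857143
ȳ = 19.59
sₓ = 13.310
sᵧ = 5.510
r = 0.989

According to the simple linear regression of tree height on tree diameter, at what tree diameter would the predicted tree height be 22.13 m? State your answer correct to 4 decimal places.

43.0610

b = r · sᵧ/sₓ = 0.989 · 5.51/13.31 = 0.409421
a = ȳ − b·x̄ = 19.59 − 0.409421·36.857143 = 4.499921
Set a + b·x = 22.13: x = (22.13 − 4.499921) / 0.409421 = 43.061030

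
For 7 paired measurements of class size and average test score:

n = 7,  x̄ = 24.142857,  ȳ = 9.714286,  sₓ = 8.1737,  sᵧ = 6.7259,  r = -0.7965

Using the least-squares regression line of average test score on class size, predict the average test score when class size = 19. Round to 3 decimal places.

13.085

b = r · sᵧ/sₓ = -0.7965 · 6.7259/8.1737 = -0.655417
a = ȳ − b·x̄ = 9.714286 − (-0.655417)·24.142857 = 25.537917
ŷ(19) = a + b·19 = 25.537917 + (-0.655417)·19 = 13.085000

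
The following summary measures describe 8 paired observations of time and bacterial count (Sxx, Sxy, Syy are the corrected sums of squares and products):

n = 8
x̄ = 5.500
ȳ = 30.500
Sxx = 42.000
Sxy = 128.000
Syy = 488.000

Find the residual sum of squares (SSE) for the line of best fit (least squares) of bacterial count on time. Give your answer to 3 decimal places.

b = Sxy/Sxx = 128/42 = 3.047619
SSE = Syy − b·Sxy = 488 − 3.047619·128 = 97.904762

97.905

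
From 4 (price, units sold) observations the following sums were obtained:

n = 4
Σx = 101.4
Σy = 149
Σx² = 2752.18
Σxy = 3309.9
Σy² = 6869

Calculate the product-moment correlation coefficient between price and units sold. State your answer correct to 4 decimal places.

Sxx = Σx² − (Σx)²/n = 2752.18 − 2570.49 = 181.69
Sxy = Σxy − (Σx)(Σy)/n = 3309.9 − 3777.15 = -467.25
Syy = Σy² − (Σy)²/n = 6869 − 5550.25 = 1318.75
r = Sxy/√(Sxx·Syy) = -467.25/√(239603.6875) = -467.25/489.493297 = -0.954559

-0.9546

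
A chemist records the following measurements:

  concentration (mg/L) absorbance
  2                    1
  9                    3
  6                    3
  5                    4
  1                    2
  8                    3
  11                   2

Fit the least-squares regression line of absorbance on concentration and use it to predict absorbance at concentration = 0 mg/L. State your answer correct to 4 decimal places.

2.0464

n = 7, Σx = 42, Σy = 18, Σxy = 115, Σx² = 332
Sxx = Σx² − (Σx)²/n = 332 − 252 = 80
Sxy = Σxy − (Σx)(Σy)/n = 115 − 108 = 7
b = Sxy/Sxx = 7/80 = 0.0875
a = ȳ − b·x̄ = 2.571429 − 0.0875·6 = 2.046429
ŷ(0) = a + b·0 = 2.046429 + 0.0875·0 = 2.046429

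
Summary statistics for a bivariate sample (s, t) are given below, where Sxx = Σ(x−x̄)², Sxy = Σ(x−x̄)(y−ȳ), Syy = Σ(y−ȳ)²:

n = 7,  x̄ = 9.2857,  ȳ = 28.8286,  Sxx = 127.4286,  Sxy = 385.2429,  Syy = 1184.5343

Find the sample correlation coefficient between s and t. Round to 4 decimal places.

0.9916

r = Sxy/√(Sxx·Syy) = 385.2429/√(150943.547501) = 385.2429/388.514540 = 0.991579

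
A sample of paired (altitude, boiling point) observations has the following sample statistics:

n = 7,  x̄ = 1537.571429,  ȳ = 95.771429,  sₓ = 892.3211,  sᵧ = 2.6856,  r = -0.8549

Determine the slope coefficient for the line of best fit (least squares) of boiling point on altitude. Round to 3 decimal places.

b = r · sᵧ/sₓ = -0.8549 · 2.6856/892.3211 = -0.002573

-0.003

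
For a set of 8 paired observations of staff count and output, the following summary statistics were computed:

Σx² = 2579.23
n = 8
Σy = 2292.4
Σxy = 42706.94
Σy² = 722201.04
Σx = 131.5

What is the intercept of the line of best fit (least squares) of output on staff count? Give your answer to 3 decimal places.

88.779

Sxx = Σx² − (Σx)²/n = 2579.23 − 2161.53125 = 417.69875
Sxy = Σxy − (Σx)(Σy)/n = 42706.94 − 37681.325 = 5025.615
b = Sxy/Sxx = 5025.615/417.69875 = 12.031674
a = ȳ − b·x̄ = 286.55 − 12.031674·16.4375 = 88.779366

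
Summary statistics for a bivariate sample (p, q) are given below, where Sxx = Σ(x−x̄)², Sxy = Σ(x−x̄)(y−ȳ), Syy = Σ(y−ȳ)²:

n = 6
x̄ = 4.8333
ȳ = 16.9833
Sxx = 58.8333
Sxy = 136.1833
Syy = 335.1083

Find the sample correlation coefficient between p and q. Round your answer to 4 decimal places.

r = Sxy/√(Sxx·Syy) = 136.1833/√(19715.527146) = 136.1833/140.411991 = 0.969884

0.9699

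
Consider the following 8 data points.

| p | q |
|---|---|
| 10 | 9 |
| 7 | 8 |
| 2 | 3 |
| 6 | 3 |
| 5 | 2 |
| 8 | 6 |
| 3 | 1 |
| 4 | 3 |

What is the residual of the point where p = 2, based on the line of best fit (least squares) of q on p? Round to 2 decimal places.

n = 8, Σx = 45, Σy = 35, Σxy = 243, Σx² = 303
Sxx = Σx² − (Σx)²/n = 303 − 253.125 = 49.875
Sxy = Σxy − (Σx)(Σy)/n = 243 − 196.875 = 46.125
b = Sxy/Sxx = 46.125/49.875 = 0.924812
a = ȳ − b·x̄ = 4.375 − 0.924812·5.625 = -0.827068
ŷ(2) = -0.827068 + 0.924812·2 = 1.022556
residual = y − ŷ = 3 − 1.022556 = 1.977444

1.98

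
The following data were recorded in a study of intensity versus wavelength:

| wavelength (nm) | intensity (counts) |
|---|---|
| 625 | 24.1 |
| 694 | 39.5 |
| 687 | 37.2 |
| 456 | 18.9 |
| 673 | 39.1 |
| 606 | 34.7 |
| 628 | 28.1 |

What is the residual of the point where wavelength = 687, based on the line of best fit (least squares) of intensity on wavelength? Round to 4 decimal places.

0.2890

n = 7, Σx = 4369, Σy = 221.6, Σxy = 141639.6, Σx² = 2766715
Sxx = Σx² − (Σx)²/n = 2766715 − 2726880.142857 = 39834.857143
Sxy = Σxy − (Σx)(Σy)/n = 141639.6 − 138310.057143 = 3329.542857
b = Sxy/Sxx = 3329.542857/39834.857143 = 0.083584
a = ȳ − b·x̄ = 31.657143 − 0.083584·624.142857 = -20.510997
ŷ(687) = -20.510997 + 0.083584·687 = 36.910972
residual = y − ŷ = 37.2 − 36.910972 = 0.289028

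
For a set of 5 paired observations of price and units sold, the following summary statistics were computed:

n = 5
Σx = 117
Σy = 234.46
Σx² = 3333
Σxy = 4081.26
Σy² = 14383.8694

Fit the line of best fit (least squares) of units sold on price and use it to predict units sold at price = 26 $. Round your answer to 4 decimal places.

Sxx = Σx² − (Σx)²/n = 3333 − 2737.8 = 595.2
Sxy = Σxy − (Σx)(Σy)/n = 4081.26 − 5486.364 = -1405.104
b = Sxy/Sxx = -1405.104/595.2 = -2.360726
a = ȳ − b·x̄ = 46.892 − (-2.360726)·23.4 = 102.132984
ŷ(26) = a + b·26 = 102.132984 + (-2.360726)·26 = 40.754113

40.7541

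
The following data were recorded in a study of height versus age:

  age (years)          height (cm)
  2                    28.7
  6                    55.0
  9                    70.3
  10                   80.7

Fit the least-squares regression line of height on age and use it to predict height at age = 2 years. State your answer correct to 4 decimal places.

28.9032

n = 4, Σx = 27, Σy = 234.7, Σxy = 1827.1, Σx² = 221
Sxx = Σx² − (Σx)²/n = 221 − 182.25 = 38.75
Sxy = Σxy − (Σx)(Σy)/n = 1827.1 − 1584.225 = 242.875
b = Sxy/Sxx = 242.875/38.75 = 6.267742
a = ȳ − b·x̄ = 58.675 − 6.267742·6.75 = 16.367742
ŷ(2) = a + b·2 = 16.367742 + 6.267742·2 = 28.903226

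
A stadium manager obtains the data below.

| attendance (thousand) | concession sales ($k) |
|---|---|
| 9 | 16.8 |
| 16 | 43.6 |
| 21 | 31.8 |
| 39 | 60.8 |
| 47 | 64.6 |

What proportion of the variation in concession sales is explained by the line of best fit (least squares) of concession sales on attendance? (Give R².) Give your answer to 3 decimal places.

n = 5, Σx = 132, Σy = 217.6, Σxy = 6924, Σx² = 4508, Σy² = 11064.24
Sxx = Σx² − (Σx)²/n = 4508 − 3484.8 = 1023.2
Sxy = Σxy − (Σx)(Σy)/n = 6924 − 5744.64 = 1179.36
Syy = Σy² − (Σy)²/n = 11064.24 − 9469.952 = 1594.288
R² = Sxy²/(Sxx·Syy) = (1179.36)²/(1023.2·1594.288) = 0.852640

0.853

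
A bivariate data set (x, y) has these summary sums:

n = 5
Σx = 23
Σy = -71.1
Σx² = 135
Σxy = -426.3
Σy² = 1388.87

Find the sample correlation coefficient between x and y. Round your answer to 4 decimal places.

-0.9448

Sxx = Σx² − (Σx)²/n = 135 − 105.8 = 29.2
Sxy = Σxy − (Σx)(Σy)/n = -426.3 − (-327.06) = -99.24
Syy = Σy² − (Σy)²/n = 1388.87 − 1011.042 = 377.828
r = Sxy/√(Sxx·Syy) = -99.24/√(11032.5776) = -99.24/105.036078 = -0.944818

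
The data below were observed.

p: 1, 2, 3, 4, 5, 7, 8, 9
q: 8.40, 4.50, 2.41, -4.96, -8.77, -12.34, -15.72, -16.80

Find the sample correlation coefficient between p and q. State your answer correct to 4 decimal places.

-0.9818

n = 8, Σx = 39, Σy = -43.28, Σxy = -402.4, Σx² = 249, Σy² = 879.7666
Sxx = Σx² − (Σx)²/n = 249 − 190.125 = 58.875
Sxy = Σxy − (Σx)(Σy)/n = -402.4 − (-210.99) = -191.41
Syy = Σy² − (Σy)²/n = 879.7666 − 234.1448 = 645.6218
r = Sxy/√(Sxx·Syy) = -191.41/√(38010.983475) = -191.41/194.964057 = -0.981771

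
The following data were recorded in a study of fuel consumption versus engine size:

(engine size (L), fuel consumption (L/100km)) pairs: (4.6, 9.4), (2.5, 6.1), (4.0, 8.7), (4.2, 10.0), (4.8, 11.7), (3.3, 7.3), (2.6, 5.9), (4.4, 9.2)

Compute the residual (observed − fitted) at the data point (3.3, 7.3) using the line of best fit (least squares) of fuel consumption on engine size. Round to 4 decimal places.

-0.1784

n = 8, Σx = 30.4, Σy = 68.3, Σxy = 271.36, Σx² = 121.1
Sxx = Σx² − (Σx)²/n = 121.1 − 115.52 = 5.58
Sxy = Σxy − (Σx)(Σy)/n = 271.36 − 259.54 = 11.82
b = Sxy/Sxx = 11.82/5.58 = 2.118280
a = ȳ − b·x̄ = 8.5375 − 2.118280·3.8 = 0.488038
ŷ(3.3) = 0.488038 + 2.118280·3.3 = 7.478360
residual = y − ŷ = 7.3 − 7.478360 = -0.178360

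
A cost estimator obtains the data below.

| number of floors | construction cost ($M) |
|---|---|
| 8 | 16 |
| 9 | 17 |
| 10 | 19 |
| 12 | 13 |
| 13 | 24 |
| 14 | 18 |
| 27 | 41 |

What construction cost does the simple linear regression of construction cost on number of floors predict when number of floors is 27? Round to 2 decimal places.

39.53

n = 7, Σx = 93, Σy = 148, Σxy = 2298, Σx² = 1483
Sxx = Σx² − (Σx)²/n = 1483 − 1235.571429 = 247.428571
Sxy = Σxy − (Σx)(Σy)/n = 2298 − 1966.285714 = 331.714286
b = Sxy/Sxx = 331.714286/247.428571 = 1.340647
a = ȳ − b·x̄ = 21.142857 − 1.340647·13.285714 = 3.331409
ŷ(27) = a + b·27 = 3.331409 + 1.340647·27 = 39.528868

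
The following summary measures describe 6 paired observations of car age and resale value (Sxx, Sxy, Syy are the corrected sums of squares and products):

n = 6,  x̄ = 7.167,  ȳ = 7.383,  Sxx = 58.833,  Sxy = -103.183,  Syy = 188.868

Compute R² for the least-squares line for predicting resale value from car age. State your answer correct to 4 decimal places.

0.9582

R² = Sxy²/(Sxx·Syy) = (-103.183)²/(58.833·188.868) = 0.958158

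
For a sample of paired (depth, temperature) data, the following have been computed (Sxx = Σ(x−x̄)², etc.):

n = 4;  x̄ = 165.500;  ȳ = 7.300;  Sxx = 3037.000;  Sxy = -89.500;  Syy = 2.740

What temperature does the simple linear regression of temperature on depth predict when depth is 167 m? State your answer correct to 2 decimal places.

7.26

b = Sxy/Sxx = -89.5/3037 = -0.029470
a = ȳ − b·x̄ = 7.3 − (-0.029470)·165.5 = 12.177264
ŷ(167) = a + b·167 = 12.177264 + (-0.029470)·167 = 7.255795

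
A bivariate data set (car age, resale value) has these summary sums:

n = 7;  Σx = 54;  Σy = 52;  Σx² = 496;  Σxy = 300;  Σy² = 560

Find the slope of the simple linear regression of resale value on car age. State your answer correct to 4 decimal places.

-1.2734

Sxx = Σx² − (Σx)²/n = 496 − 416.571429 = 79.428571
Sxy = Σxy − (Σx)(Σy)/n = 300 − 401.142857 = -101.142857
b = Sxy/Sxx = -101.142857/79.428571 = -1.273381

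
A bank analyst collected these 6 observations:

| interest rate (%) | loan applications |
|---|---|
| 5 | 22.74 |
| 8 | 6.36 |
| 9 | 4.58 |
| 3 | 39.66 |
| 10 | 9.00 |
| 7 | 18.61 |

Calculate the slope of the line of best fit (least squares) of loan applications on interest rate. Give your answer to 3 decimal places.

-4.753

n = 6, Σx = 42, Σy = 100.95, Σxy = 545.05, Σx² = 328
Sxx = Σx² − (Σx)²/n = 328 − 294 = 34
Sxy = Σxy − (Σx)(Σy)/n = 545.05 − 706.65 = -161.6
b = Sxy/Sxx = -161.6/34 = -4.752941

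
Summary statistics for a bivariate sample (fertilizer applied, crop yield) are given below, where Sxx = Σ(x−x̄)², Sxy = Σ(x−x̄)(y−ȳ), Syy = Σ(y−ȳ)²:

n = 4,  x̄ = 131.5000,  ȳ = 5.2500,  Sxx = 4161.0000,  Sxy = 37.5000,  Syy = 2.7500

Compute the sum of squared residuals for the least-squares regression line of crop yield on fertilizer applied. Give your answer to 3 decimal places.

b = Sxy/Sxx = 37.5/4161 = 0.009012
SSE = Syy − b·Sxy = 2.75 − 0.009012·37.5 = 2.412040

2.412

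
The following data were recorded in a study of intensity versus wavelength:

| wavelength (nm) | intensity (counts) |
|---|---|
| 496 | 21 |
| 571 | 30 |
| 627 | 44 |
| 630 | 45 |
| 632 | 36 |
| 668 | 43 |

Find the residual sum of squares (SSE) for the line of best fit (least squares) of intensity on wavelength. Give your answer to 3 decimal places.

71.089

n = 6, Σx = 3624, Σy = 219, Σxy = 134960, Σx² = 2207734, Σy² = 8447
Sxx = Σx² − (Σx)²/n = 2207734 − 2188896 = 18838
Sxy = Σxy − (Σx)(Σy)/n = 134960 − 132276 = 2684
Syy = Σy² − (Σy)²/n = 8447 − 7993.5 = 453.5
b = Sxy/Sxx = 2684/18838 = 0.142478
SSE = Syy − b·Sxy = 453.5 − 0.142478·2684 = 71.089128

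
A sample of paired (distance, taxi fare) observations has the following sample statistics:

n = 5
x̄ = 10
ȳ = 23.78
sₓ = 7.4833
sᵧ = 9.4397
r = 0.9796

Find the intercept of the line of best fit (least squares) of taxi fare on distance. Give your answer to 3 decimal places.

11.423

b = r · sᵧ/sₓ = 0.9796 · 9.4397/7.4833 = 1.235702
a = ȳ − b·x̄ = 23.78 − 1.235702·10 = 11.422978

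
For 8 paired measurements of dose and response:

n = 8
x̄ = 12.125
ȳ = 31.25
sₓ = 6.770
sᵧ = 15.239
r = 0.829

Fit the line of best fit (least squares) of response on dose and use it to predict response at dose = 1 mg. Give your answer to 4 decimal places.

b = r · sᵧ/sₓ = 0.829 · 15.239/6.77 = 1.866046
a = ȳ − b·x̄ = 31.25 − 1.866046·12.125 = 8.624193
ŷ(1) = a + b·1 = 8.624193 + 1.866046·1 = 10.490239

10.4902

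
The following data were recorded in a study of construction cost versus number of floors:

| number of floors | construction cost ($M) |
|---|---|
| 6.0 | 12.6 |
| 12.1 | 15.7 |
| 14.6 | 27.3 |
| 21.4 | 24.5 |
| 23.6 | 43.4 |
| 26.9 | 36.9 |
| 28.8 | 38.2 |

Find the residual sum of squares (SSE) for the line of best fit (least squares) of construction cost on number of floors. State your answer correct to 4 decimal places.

n = 7, Σx = 133.4, Σy = 198.6, Σxy = 4305.46, Σx² = 2963.54, Σy² = 6455.2
Sxx = Σx² − (Σx)²/n = 2963.54 − 2542.222857 = 421.317143
Sxy = Σxy − (Σx)(Σy)/n = 4305.46 − 3784.748571 = 520.711429
Syy = Σy² − (Σy)²/n = 6455.2 − 5634.565714 = 820.634286
b = Sxy/Sxx = 520.711429/421.317143 = 1.235913
SSE = Syy − b·Sxy = 820.634286 − 1.235913·520.711429 = 177.080145

177.0801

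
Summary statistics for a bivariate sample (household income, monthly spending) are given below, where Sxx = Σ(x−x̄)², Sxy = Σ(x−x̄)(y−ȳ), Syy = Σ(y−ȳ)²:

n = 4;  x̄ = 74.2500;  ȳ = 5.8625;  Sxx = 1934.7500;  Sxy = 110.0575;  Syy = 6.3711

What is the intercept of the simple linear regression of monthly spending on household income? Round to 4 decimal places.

1.6388

b = Sxy/Sxx = 110.0575/1934.75 = 0.056885
a = ȳ − b·x̄ = 5.8625 − 0.056885·74.25 = 1.638818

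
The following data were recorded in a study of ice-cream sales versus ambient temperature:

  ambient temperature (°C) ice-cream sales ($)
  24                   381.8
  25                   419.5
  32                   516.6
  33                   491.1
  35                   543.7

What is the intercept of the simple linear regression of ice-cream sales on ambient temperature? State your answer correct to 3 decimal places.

n = 5, Σx = 149, Σy = 2352.7, Σxy = 71417.7, Σx² = 4539
Sxx = Σx² − (Σx)²/n = 4539 − 4440.2 = 98.8
Sxy = Σxy − (Σx)(Σy)/n = 71417.7 − 70110.46 = 1307.24
b = Sxy/Sxx = 1307.24/98.8 = 13.231174
a = ȳ − b·x̄ = 470.54 − 13.231174·29.8 = 76.251012

76.251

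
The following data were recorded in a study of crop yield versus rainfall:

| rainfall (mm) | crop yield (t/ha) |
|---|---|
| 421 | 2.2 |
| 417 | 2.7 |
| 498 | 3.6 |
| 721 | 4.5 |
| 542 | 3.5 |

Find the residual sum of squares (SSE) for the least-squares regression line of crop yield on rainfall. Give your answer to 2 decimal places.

0.42

n = 5, Σx = 2599, Σy = 16.5, Σxy = 8986.4, Σx² = 1412739, Σy² = 57.59
Sxx = Σx² − (Σx)²/n = 1412739 − 1350960.2 = 61778.8
Sxy = Σxy − (Σx)(Σy)/n = 8986.4 − 8576.7 = 409.7
Syy = Σy² − (Σy)²/n = 57.59 − 54.45 = 3.14
b = Sxy/Sxx = 409.7/61778.8 = 0.006632
SSE = Syy − b·Sxy = 3.14 − 0.006632·409.7 = 0.422982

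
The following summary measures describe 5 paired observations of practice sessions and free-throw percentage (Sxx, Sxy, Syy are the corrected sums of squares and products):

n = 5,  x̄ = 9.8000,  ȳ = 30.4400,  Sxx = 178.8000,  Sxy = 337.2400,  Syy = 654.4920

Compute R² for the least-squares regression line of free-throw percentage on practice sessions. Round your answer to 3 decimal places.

R² = Sxy²/(Sxx·Syy) = (337.24)²/(178.8·654.492) = 0.971866

0.972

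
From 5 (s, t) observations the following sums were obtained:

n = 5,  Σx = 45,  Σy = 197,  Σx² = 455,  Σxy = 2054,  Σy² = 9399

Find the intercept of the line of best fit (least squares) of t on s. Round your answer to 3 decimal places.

Sxx = Σx² − (Σx)²/n = 455 − 405 = 50
Sxy = Σxy − (Σx)(Σy)/n = 2054 − 1773 = 281
b = Sxy/Sxx = 281/50 = 5.62
a = ȳ − b·x̄ = 39.4 − 5.62·9 = -11.18

-11.180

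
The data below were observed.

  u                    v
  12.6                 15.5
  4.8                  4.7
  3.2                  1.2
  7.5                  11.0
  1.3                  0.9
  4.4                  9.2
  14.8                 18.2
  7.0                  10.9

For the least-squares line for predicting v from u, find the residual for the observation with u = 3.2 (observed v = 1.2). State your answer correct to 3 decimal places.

n = 8, Σx = 55.6, Σy = 71.6, Σxy = 691.51, Σx² = 537.38
Sxx = Σx² − (Σx)²/n = 537.38 − 386.42 = 150.96
Sxy = Σxy − (Σx)(Σy)/n = 691.51 − 497.62 = 193.89
b = Sxy/Sxx = 193.89/150.96 = 1.284380
a = ȳ − b·x̄ = 8.95 − 1.284380·6.95 = 0.023559
ŷ(3.2) = 0.023559 + 1.284380·3.2 = 4.133575
residual = y − ŷ = 1.2 − 4.133575 = -2.933575

-2.934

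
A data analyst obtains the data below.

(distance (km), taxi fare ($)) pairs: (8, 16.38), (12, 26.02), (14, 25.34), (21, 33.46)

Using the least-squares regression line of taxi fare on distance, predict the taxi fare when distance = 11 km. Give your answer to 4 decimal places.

n = 4, Σx = 55, Σy = 101.2, Σxy = 1500.7, Σx² = 845
Sxx = Σx² − (Σx)²/n = 845 − 756.25 = 88.75
Sxy = Σxy − (Σx)(Σy)/n = 1500.7 − 1391.5 = 109.2
b = Sxy/Sxx = 109.2/88.75 = 1.230423
a = ȳ − b·x̄ = 25.3 − 1.230423·13.75 = 8.381690
ŷ(11) = a + b·11 = 8.381690 + 1.230423·11 = 21.916338

21.9163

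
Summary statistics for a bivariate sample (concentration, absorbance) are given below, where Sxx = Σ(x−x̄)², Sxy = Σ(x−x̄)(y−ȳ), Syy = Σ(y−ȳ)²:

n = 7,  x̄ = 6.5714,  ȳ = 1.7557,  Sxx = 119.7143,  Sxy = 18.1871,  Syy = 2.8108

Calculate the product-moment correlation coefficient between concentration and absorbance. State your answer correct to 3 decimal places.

r = Sxy/√(Sxx·Syy) = 18.1871/√(336.492954) = 18.1871/18.343744 = 0.991461

0.991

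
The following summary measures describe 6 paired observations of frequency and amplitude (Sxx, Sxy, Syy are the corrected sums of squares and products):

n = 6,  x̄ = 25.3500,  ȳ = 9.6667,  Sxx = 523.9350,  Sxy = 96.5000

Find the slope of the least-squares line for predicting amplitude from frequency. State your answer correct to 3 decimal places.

b = Sxy/Sxx = 96.5/523.935 = 0.184183

0.184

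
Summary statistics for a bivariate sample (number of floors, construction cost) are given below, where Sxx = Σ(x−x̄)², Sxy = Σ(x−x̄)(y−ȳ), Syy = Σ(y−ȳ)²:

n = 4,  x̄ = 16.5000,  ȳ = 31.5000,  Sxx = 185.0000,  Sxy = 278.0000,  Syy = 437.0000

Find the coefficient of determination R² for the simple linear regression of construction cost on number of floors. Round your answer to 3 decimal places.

R² = Sxy²/(Sxx·Syy) = (278)²/(185·437) = 0.955953

0.956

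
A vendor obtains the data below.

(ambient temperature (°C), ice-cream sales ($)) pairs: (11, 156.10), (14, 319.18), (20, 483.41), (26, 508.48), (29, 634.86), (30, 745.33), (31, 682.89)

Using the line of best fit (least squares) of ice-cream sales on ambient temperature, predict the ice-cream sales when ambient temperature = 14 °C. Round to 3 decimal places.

n = 7, Σx = 161, Σy = 3530.25, Σxy = 91014.73, Σx² = 4095
Sxx = Σx² − (Σx)²/n = 4095 − 3703 = 392
Sxy = Σxy − (Σx)(Σy)/n = 91014.73 − 81195.75 = 9818.98
b = Sxy/Sxx = 9818.98/392 = 25.048418
a = ȳ − b·x̄ = 504.321429 − 25.048418·23 = -71.792194
ŷ(14) = a + b·14 = -71.792194 + 25.048418·14 = 278.885663

278.886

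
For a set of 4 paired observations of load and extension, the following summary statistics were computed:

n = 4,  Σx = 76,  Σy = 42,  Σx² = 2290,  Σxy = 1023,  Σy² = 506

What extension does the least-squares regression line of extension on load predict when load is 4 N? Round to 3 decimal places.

Sxx = Σx² − (Σx)²/n = 2290 − 1444 = 846
Sxy = Σxy − (Σx)(Σy)/n = 1023 − 798 = 225
b = Sxy/Sxx = 225/846 = 0.265957
a = ȳ − b·x̄ = 10.5 − 0.265957·19 = 5.446809
ŷ(4) = a + b·4 = 5.446809 + 0.265957·4 = 6.510638

6.511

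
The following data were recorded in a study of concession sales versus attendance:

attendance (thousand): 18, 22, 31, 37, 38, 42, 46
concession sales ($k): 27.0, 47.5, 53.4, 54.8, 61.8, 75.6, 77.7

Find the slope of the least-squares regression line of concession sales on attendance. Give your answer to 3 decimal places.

n = 7, Σx = 234, Σy = 397.8, Σxy = 14311.8, Σx² = 8462
Sxx = Σx² − (Σx)²/n = 8462 − 7822.285714 = 639.714286
Sxy = Σxy − (Σx)(Σy)/n = 14311.8 − 13297.885714 = 1013.914286
b = Sxy/Sxx = 1013.914286/639.714286 = 1.584949

1.585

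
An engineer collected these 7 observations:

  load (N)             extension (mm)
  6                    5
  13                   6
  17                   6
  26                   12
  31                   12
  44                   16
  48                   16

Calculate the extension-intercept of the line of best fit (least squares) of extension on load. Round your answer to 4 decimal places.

n = 7, Σx = 185, Σy = 73, Σxy = 2366, Σx² = 6371
Sxx = Σx² − (Σx)²/n = 6371 − 4889.285714 = 1481.714286
Sxy = Σxy − (Σx)(Σy)/n = 2366 − 1929.285714 = 436.714286
b = Sxy/Sxx = 436.714286/1481.714286 = 0.294736
a = ȳ − b·x̄ = 10.428571 − 0.294736·26.428571 = 2.639125

2.6391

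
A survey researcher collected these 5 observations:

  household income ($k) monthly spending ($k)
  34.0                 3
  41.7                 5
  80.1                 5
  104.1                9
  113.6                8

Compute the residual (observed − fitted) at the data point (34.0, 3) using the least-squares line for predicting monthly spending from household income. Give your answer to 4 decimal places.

-0.5061

n = 5, Σx = 373.5, Σy = 30, Σxy = 2556.7, Σx² = 33052.67
Sxx = Σx² − (Σx)²/n = 33052.67 − 27900.45 = 5152.22
Sxy = Σxy − (Σx)(Σy)/n = 2556.7 − 2241 = 315.7
b = Sxy/Sxx = 315.7/5152.22 = 0.061275
a = ȳ − b·x̄ = 6 − 0.061275·74.7 = 1.422791
ŷ(34.0) = 1.422791 + 0.061275·34 = 3.506126
residual = y − ŷ = 3 − 3.506126 = -0.506126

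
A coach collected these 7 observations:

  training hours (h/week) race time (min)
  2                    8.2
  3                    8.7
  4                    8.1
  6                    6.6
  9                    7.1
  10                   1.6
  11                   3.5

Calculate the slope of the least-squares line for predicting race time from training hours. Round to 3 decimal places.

n = 7, Σx = 45, Σy = 43.8, Σxy = 232.9, Σx² = 367
Sxx = Σx² − (Σx)²/n = 367 − 289.285714 = 77.714286
Sxy = Σxy − (Σx)(Σy)/n = 232.9 − 281.571429 = -48.671429
b = Sxy/Sxx = -48.671429/77.714286 = -0.626287

-0.626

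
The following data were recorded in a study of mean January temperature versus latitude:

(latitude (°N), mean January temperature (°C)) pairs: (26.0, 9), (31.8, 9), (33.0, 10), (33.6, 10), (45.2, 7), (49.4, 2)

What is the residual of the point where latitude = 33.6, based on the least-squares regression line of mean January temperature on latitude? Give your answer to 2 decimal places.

n = 6, Σx = 219, Σy = 47, Σxy = 1601.4, Σx² = 8388.6
Sxx = Σx² − (Σx)²/n = 8388.6 − 7993.5 = 395.1
Sxy = Σxy − (Σx)(Σy)/n = 1601.4 − 1715.5 = -114.1
b = Sxy/Sxx = -114.1/395.1 = -0.288788
a = ȳ − b·x̄ = 7.833333 − (-0.288788)·36.5 = 18.374083
ŷ(33.6) = 18.374083 + (-0.288788)·33.6 = 8.670818
residual = y − ŷ = 10 − 8.670818 = 1.329182

1.33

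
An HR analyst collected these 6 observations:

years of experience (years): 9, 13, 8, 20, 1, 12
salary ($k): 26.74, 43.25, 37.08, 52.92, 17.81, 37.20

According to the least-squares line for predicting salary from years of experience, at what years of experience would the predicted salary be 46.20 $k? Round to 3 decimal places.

16.115

n = 6, Σx = 63, Σy = 215, Σxy = 2622.16, Σx² = 859
Sxx = Σx² − (Σx)²/n = 859 − 661.5 = 197.5
Sxy = Σxy − (Σx)(Σy)/n = 2622.16 − 2257.5 = 364.66
b = Sxy/Sxx = 364.66/197.5 = 1.846380
a = ȳ − b·x̄ = 35.833333 − 1.846380·10.5 = 16.446346
Set a + b·x = 46.20: x = (46.20 − 16.446346) / 1.846380 = 16.114591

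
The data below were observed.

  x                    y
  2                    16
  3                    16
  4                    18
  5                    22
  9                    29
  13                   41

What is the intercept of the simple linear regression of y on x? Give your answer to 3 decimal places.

n = 6, Σx = 36, Σy = 142, Σxy = 1056, Σx² = 304
Sxx = Σx² − (Σx)²/n = 304 − 216 = 88
Sxy = Σxy − (Σx)(Σy)/n = 1056 − 852 = 204
b = Sxy/Sxx = 204/88 = 2.318182
a = ȳ − b·x̄ = 23.666667 − 2.318182·6 = 9.757576

9.758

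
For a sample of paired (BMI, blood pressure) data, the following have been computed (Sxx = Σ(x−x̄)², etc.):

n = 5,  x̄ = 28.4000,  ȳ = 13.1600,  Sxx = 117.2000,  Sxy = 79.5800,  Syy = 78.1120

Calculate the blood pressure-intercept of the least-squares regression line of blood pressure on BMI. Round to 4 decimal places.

b = Sxy/Sxx = 79.58/117.2 = 0.679010
a = ȳ − b·x̄ = 13.16 − 0.679010·28.4 = -6.123891

-6.1239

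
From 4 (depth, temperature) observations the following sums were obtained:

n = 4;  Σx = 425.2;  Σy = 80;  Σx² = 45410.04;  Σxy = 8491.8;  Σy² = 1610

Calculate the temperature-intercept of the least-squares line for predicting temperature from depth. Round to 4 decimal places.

26.1381

Sxx = Σx² − (Σx)²/n = 45410.04 − 45198.76 = 211.28
Sxy = Σxy − (Σx)(Σy)/n = 8491.8 − 8504 = -12.2
b = Sxy/Sxx = -12.2/211.28 = -0.057743
a = ȳ − b·x̄ = 20 − (-0.057743)·106.3 = 26.138111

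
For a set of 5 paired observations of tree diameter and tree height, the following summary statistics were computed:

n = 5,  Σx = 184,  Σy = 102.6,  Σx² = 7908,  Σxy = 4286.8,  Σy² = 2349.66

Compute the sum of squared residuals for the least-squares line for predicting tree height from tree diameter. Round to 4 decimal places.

14.5018

Sxx = Σx² − (Σx)²/n = 7908 − 6771.2 = 1136.8
Sxy = Σxy − (Σx)(Σy)/n = 4286.8 − 3775.68 = 511.12
Syy = Σy² − (Σy)²/n = 2349.66 − 2105.352 = 244.308
b = Sxy/Sxx = 511.12/1136.8 = 0.449613
SSE = Syy − b·Sxy = 244.308 − 0.449613·511.12 = 14.501830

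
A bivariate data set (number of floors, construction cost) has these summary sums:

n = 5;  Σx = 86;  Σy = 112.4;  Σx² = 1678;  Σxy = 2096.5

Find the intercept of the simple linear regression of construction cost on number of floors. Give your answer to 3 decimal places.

8.358

Sxx = Σx² − (Σx)²/n = 1678 − 1479.2 = 198.8
Sxy = Σxy − (Σx)(Σy)/n = 2096.5 − 1933.28 = 163.22
b = Sxy/Sxx = 163.22/198.8 = 0.821026
a = ȳ − b·x̄ = 22.48 − 0.821026·17.2 = 8.358350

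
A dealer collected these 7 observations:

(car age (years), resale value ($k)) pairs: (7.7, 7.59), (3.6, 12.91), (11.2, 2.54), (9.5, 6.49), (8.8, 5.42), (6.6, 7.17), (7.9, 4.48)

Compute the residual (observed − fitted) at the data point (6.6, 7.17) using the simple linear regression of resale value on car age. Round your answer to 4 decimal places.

n = 7, Σx = 55.3, Σy = 46.6, Σxy = 325.432, Σx² = 471.35
Sxx = Σx² − (Σx)²/n = 471.35 − 436.87 = 34.48
Sxy = Σxy − (Σx)(Σy)/n = 325.432 − 368.14 = -42.708
b = Sxy/Sxx = -42.708/34.48 = -1.238631
a = ȳ − b·x̄ = 6.657143 − (-1.238631)·7.9 = 16.442328
ŷ(6.6) = 16.442328 + (-1.238631)·6.6 = 8.267363
residual = y − ŷ = 7.17 − 8.267363 = -1.097363

-1.0974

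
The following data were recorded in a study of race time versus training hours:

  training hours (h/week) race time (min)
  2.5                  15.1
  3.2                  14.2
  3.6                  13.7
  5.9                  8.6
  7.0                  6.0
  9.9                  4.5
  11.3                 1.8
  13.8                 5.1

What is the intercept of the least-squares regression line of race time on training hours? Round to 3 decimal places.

n = 8, Σx = 57.2, Σy = 69, Σxy = 360.52, Σx² = 529.4
Sxx = Σx² − (Σx)²/n = 529.4 − 408.98 = 120.42
Sxy = Σxy − (Σx)(Σy)/n = 360.52 − 493.35 = -132.83
b = Sxy/Sxx = -132.83/120.42 = -1.103056
a = ȳ − b·x̄ = 8.625 − (-1.103056)·7.15 = 16.511850

16.512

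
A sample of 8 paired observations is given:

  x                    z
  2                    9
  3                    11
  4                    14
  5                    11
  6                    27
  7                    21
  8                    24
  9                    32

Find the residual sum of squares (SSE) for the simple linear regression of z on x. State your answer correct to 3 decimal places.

n = 8, Σx = 44, Σy = 149, Σxy = 951, Σx² = 284, Σy² = 3289
Sxx = Σx² − (Σx)²/n = 284 − 242 = 42
Sxy = Σxy − (Σx)(Σy)/n = 951 − 819.5 = 131.5
Syy = Σy² − (Σy)²/n = 3289 − 2775.125 = 513.875
b = Sxy/Sxx = 131.5/42 = 3.130952
SSE = Syy − b·Sxy = 513.875 − 3.130952·131.5 = 102.154762

102.155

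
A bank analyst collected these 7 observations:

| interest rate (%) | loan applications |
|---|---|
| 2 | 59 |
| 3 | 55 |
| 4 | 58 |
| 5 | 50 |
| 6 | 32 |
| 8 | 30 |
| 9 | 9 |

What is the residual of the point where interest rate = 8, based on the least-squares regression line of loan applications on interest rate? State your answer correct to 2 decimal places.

6.78

n = 7, Σx = 37, Σy = 293, Σxy = 1278, Σx² = 235
Sxx = Σx² − (Σx)²/n = 235 − 195.571429 = 39.428571
Sxy = Σxy − (Σx)(Σy)/n = 1278 − 1548.714286 = -270.714286
b = Sxy/Sxx = -270.714286/39.428571 = -6.865942
a = ȳ − b·x̄ = 41.857143 − (-6.865942)·5.285714 = 78.148551
ŷ(8) = 78.148551 + (-6.865942)·8 = 23.221014
residual = y − ŷ = 30 − 23.221014 = 6.778986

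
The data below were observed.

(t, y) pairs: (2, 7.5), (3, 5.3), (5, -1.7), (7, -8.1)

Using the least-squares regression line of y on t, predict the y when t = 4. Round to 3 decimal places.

n = 4, Σx = 17, Σy = 3, Σxy = -34.3, Σx² = 87
Sxx = Σx² − (Σx)²/n = 87 − 72.25 = 14.75
Sxy = Σxy − (Σx)(Σy)/n = -34.3 − 12.75 = -47.05
b = Sxy/Sxx = -47.05/14.75 = -3.189831
a = ȳ − b·x̄ = 0.75 − (-3.189831)·4.25 = 14.306780
ŷ(4) = a + b·4 = 14.306780 + (-3.189831)·4 = 1.547458

1.547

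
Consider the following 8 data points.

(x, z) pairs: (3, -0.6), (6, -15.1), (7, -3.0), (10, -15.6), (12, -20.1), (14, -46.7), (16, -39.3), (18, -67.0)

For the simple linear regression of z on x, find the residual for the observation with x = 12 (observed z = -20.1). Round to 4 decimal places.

10.9018

n = 8, Σx = 86, Σy = -207.4, Σxy = -2999.2, Σx² = 1114
Sxx = Σx² − (Σx)²/n = 1114 − 924.5 = 189.5
Sxy = Σxy − (Σx)(Σy)/n = -2999.2 − (-2229.55) = -769.65
b = Sxy/Sxx = -769.65/189.5 = -4.061478
a = ȳ − b·x̄ = -25.925 − (-4.061478)·10.75 = 17.735884
ŷ(12) = 17.735884 + (-4.061478)·12 = -31.001847
residual = y − ŷ = -20.1 − (-31.001847) = 10.901847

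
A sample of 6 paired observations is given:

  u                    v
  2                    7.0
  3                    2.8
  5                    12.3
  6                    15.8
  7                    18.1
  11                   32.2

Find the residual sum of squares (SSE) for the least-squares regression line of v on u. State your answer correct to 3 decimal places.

n = 6, Σx = 34, Σy = 88.2, Σxy = 659.6, Σx² = 244, Σy² = 1822.22
Sxx = Σx² − (Σx)²/n = 244 − 192.666667 = 51.333333
Sxy = Σxy − (Σx)(Σy)/n = 659.6 − 499.8 = 159.8
Syy = Σy² − (Σy)²/n = 1822.22 − 1296.54 = 525.68
b = Sxy/Sxx = 159.8/51.333333 = 3.112987
SSE = Syy − b·Sxy = 525.68 − 3.112987·159.8 = 28.224675

28.225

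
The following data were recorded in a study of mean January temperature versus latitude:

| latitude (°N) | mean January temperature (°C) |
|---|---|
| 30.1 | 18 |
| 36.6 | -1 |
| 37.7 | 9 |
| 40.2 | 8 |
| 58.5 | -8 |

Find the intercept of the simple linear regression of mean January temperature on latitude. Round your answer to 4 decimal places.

n = 5, Σx = 203.1, Σy = 26, Σxy = 698.1, Σx² = 8705.15
Sxx = Σx² − (Σx)²/n = 8705.15 − 8249.922 = 455.228
Sxy = Σxy − (Σx)(Σy)/n = 698.1 − 1056.12 = -358.02
b = Sxy/Sxx = -358.02/455.228 = -0.786463
a = ȳ − b·x̄ = 5.2 − (-0.786463)·40.62 = 37.146129

37.1461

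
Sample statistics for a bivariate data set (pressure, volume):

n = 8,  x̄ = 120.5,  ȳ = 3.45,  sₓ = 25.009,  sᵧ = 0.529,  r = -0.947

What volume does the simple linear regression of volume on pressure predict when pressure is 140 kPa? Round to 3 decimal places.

b = r · sᵧ/sₓ = -0.947 · 0.529/25.009 = -0.020031
a = ȳ − b·x̄ = 3.45 − (-0.020031)·120.5 = 5.863773
ŷ(140) = a + b·140 = 5.863773 + (-0.020031)·140 = 3.059389

3.059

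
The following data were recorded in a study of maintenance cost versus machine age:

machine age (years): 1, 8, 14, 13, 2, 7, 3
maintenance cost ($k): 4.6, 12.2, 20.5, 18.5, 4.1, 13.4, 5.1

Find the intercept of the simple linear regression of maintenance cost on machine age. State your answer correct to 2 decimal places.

n = 7, Σx = 48, Σy = 78.4, Σxy = 747, Σx² = 492
Sxx = Σx² − (Σx)²/n = 492 − 329.142857 = 162.857143
Sxy = Σxy − (Σx)(Σy)/n = 747 − 537.6 = 209.4
b = Sxy/Sxx = 209.4/162.857143 = 1.285789
a = ȳ − b·x̄ = 11.2 − 1.285789·6.857143 = 2.383158

2.38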